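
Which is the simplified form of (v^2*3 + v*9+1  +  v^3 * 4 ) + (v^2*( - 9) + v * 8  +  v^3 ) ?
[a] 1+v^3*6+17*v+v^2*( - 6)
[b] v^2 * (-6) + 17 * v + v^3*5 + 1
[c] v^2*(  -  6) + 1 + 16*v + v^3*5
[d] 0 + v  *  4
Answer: b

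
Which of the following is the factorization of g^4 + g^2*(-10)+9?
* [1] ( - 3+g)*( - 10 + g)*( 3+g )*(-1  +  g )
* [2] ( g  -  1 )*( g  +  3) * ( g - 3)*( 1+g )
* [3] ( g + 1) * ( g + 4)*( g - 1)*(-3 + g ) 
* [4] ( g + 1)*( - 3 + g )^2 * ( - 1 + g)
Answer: 2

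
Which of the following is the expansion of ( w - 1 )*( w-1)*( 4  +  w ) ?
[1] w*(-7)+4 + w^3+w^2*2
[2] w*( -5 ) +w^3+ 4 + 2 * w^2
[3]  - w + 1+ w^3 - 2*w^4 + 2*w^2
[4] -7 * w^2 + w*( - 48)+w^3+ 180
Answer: 1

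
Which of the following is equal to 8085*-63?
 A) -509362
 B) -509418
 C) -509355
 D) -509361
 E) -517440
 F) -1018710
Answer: C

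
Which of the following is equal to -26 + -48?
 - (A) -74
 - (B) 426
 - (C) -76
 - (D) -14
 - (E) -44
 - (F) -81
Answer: A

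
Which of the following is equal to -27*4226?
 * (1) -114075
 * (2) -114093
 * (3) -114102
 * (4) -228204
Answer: 3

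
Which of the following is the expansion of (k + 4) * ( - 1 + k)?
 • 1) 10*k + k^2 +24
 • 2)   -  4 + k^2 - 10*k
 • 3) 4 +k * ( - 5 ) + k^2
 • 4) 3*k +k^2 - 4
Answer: 4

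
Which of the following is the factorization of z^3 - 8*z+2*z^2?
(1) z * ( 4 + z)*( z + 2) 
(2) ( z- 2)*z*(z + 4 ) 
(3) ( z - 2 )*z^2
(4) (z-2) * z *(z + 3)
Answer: 2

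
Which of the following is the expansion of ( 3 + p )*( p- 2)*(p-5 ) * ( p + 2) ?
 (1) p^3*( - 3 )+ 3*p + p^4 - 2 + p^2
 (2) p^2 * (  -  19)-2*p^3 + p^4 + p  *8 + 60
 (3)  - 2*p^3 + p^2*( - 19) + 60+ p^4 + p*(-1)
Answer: 2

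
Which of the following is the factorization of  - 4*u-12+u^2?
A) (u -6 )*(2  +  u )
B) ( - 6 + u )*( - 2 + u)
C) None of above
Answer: A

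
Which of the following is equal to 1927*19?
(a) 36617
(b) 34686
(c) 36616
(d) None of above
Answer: d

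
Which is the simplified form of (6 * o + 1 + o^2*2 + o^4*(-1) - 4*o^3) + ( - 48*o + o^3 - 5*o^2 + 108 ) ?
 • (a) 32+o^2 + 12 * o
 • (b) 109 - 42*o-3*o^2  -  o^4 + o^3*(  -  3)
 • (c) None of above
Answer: b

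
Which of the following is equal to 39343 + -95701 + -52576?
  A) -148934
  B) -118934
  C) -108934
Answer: C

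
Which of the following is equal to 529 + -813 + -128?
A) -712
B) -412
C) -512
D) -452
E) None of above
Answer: B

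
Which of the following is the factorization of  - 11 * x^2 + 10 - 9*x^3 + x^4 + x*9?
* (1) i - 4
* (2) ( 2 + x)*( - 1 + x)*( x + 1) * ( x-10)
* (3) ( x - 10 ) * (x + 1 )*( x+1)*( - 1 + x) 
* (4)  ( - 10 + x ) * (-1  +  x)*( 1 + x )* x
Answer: 3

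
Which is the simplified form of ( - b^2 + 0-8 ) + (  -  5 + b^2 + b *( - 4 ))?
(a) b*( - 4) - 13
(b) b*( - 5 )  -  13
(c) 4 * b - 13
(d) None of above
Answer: a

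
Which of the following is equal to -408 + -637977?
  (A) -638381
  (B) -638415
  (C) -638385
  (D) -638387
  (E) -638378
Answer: C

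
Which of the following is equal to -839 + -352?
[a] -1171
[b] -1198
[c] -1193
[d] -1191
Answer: d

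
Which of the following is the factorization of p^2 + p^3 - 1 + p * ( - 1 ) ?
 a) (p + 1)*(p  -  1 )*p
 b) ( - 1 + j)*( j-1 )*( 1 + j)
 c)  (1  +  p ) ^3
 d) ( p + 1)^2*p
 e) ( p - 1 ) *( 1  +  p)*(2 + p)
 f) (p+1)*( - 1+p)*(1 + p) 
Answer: f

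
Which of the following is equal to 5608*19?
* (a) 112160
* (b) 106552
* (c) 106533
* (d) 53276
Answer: b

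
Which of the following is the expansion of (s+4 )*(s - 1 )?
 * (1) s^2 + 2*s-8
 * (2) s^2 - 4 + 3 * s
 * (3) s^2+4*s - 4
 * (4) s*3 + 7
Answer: 2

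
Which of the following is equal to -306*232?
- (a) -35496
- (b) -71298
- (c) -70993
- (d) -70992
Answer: d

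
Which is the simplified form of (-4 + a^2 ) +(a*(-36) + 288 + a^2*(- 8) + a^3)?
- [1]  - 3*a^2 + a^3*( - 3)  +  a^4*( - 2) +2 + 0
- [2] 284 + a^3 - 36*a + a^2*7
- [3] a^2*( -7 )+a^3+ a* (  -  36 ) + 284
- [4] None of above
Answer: 3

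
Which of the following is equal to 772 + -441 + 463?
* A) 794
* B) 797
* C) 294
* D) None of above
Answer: A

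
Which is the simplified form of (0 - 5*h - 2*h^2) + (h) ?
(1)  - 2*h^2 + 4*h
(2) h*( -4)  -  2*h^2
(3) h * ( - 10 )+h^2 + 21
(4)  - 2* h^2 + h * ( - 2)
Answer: 2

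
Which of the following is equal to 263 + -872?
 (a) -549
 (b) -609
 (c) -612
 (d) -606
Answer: b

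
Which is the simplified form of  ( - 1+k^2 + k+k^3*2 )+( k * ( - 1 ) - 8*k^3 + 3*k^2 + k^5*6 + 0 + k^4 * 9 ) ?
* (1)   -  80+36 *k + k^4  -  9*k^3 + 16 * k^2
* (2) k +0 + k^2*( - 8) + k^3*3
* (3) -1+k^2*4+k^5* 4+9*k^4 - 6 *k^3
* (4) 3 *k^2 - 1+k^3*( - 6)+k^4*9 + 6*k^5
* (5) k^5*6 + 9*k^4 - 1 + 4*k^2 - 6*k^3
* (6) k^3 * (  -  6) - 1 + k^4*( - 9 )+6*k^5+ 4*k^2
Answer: 5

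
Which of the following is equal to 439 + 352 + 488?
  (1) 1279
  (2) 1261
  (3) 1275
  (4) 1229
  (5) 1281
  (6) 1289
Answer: 1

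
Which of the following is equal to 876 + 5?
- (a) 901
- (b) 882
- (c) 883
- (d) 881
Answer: d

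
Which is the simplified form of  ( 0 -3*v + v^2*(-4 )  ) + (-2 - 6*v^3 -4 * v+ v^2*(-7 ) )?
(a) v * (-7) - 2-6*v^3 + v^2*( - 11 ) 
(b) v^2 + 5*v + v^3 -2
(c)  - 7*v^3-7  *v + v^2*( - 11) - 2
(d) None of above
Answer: a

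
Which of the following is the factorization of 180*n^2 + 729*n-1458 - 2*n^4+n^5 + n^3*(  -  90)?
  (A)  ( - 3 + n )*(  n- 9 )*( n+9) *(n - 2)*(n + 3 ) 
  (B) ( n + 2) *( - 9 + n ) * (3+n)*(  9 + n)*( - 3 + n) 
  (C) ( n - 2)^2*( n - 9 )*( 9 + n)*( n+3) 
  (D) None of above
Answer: A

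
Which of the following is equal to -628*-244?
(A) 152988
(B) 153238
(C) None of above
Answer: C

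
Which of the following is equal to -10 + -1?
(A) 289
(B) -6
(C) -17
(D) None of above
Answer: D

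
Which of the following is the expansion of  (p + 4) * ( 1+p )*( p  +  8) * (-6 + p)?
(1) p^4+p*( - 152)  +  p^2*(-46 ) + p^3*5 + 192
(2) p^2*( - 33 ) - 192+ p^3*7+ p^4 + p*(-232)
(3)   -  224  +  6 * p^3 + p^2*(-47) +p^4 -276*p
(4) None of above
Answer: 4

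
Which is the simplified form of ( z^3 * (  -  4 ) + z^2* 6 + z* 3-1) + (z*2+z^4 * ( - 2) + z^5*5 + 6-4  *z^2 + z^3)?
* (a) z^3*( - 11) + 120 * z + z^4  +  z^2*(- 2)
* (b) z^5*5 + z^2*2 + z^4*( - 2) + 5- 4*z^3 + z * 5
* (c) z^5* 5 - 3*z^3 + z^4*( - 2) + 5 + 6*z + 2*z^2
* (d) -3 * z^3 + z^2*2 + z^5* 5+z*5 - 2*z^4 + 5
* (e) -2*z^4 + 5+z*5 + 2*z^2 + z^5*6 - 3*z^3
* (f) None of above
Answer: d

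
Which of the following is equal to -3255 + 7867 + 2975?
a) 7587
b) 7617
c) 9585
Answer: a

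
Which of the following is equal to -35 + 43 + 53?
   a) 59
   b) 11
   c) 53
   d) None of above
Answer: d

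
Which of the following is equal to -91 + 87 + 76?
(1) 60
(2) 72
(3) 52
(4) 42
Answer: 2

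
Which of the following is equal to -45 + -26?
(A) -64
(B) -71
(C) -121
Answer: B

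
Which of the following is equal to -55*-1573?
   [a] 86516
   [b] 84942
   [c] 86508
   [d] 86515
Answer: d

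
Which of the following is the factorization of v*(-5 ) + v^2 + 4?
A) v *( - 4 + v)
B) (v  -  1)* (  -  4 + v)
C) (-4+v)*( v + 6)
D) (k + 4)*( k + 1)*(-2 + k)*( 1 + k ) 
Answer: B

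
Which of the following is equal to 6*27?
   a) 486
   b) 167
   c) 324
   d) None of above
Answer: d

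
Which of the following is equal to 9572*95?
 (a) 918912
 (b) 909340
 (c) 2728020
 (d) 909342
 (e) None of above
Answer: b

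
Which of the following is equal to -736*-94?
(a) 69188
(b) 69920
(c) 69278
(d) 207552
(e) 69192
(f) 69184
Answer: f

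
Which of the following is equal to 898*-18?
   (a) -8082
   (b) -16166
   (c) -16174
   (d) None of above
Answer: d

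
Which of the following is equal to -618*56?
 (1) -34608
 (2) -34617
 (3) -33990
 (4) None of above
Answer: 1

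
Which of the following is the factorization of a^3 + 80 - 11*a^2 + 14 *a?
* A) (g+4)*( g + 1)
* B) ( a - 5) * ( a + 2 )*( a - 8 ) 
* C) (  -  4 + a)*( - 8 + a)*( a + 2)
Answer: B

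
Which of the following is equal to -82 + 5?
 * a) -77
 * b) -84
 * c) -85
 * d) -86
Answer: a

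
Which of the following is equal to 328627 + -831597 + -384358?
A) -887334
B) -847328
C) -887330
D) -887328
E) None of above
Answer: D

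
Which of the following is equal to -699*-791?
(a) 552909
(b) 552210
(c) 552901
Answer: a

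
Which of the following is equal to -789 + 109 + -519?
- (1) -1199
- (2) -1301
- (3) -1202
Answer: 1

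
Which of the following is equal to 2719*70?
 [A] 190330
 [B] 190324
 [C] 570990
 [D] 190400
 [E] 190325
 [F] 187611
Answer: A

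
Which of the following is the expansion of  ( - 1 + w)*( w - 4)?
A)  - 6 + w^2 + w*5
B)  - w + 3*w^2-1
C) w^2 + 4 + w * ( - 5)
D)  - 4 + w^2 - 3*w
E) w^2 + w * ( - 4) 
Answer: C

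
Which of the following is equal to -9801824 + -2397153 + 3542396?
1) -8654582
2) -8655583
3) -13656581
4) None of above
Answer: 4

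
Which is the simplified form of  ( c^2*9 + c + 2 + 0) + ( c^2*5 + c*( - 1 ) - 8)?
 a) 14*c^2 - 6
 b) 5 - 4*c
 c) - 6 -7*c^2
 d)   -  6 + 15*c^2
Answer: a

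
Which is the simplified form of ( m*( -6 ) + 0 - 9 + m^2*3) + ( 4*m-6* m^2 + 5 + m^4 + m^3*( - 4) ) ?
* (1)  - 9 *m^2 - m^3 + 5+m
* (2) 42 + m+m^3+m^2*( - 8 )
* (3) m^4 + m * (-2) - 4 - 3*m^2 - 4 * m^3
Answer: 3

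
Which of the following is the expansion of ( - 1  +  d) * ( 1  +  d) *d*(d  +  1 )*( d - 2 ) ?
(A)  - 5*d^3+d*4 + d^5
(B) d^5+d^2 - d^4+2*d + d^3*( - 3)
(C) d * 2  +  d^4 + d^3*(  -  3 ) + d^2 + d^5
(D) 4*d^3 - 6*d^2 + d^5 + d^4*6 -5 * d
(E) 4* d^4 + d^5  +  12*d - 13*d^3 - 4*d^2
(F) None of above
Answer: B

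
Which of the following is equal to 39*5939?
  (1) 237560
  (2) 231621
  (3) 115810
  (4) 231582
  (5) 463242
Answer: 2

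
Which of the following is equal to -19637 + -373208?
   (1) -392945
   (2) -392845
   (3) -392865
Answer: 2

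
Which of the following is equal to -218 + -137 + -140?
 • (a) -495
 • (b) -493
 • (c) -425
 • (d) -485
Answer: a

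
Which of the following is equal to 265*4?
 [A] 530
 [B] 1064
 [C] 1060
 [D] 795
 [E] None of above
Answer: C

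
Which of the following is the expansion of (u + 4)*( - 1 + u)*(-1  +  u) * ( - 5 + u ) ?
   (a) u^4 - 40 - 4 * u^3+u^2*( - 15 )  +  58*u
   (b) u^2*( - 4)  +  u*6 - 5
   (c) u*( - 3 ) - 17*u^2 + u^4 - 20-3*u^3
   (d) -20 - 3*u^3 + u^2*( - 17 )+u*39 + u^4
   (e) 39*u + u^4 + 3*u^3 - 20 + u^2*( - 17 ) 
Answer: d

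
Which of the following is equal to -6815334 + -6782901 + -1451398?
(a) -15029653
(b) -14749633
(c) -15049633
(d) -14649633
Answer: c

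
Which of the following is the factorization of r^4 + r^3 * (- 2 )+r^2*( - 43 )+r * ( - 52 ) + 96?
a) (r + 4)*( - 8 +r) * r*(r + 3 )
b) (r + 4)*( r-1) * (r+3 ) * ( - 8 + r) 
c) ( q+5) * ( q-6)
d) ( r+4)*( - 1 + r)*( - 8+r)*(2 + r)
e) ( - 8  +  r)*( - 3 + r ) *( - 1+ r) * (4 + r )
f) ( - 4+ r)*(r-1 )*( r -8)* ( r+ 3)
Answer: b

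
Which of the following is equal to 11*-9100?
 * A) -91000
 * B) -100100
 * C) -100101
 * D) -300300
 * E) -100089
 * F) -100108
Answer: B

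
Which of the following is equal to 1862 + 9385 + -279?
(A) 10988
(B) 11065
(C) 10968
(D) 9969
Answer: C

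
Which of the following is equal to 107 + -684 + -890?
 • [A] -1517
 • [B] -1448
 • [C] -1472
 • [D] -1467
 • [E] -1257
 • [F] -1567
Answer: D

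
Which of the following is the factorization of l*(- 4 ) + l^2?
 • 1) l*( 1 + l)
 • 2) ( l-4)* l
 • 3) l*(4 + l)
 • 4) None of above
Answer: 2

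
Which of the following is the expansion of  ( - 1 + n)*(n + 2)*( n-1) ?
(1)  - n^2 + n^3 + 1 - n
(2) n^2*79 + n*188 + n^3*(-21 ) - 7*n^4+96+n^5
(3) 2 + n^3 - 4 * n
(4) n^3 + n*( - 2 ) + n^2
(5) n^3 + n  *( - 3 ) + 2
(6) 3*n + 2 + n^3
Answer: 5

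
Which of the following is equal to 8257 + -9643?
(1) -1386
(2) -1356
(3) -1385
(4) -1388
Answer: 1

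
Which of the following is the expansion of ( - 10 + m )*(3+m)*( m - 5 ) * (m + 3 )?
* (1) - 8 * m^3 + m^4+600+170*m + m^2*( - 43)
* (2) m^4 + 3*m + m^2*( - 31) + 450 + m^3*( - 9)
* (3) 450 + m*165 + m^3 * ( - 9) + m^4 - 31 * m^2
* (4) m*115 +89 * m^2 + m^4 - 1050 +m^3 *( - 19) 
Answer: 3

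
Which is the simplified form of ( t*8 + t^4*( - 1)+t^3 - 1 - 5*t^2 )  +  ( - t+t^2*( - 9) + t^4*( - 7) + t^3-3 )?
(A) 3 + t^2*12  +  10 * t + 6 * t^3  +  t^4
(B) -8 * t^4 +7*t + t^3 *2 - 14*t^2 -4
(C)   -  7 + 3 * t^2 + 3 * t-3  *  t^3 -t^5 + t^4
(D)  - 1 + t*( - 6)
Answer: B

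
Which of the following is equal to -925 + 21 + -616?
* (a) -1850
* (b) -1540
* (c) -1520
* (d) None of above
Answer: c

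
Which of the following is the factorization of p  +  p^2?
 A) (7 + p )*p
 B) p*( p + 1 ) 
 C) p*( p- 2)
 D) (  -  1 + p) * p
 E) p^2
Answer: B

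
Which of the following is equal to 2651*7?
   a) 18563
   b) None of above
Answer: b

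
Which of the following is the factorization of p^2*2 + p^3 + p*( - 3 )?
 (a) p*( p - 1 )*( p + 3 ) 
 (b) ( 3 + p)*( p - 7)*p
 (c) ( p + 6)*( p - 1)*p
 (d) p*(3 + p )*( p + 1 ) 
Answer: a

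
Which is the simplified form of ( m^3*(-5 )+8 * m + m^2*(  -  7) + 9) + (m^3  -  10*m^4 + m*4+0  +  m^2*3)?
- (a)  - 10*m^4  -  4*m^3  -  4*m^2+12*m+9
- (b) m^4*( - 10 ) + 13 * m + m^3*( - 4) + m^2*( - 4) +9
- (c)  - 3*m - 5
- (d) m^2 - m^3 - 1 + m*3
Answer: a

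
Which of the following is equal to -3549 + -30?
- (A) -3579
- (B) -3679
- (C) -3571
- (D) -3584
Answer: A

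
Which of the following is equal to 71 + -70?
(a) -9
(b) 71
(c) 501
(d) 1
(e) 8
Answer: d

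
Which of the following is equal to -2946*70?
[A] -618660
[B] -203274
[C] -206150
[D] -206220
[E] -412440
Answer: D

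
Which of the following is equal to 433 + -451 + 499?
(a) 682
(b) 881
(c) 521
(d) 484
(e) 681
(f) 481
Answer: f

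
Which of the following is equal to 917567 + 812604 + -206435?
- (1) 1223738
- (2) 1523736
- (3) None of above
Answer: 2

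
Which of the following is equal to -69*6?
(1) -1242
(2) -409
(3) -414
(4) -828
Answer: 3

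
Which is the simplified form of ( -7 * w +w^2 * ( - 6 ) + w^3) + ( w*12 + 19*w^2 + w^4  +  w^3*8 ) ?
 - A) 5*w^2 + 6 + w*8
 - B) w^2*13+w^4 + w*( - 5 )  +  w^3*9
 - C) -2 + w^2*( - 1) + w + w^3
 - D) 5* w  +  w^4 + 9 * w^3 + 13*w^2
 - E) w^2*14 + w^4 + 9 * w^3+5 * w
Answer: D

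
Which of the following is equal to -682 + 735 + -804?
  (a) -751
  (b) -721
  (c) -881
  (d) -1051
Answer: a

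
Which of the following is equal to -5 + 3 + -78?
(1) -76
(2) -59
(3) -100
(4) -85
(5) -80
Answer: 5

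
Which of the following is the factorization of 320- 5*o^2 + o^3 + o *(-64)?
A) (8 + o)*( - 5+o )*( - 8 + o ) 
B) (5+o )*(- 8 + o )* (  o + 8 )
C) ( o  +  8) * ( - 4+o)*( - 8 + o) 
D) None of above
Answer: A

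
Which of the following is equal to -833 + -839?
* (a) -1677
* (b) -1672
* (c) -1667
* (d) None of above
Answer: b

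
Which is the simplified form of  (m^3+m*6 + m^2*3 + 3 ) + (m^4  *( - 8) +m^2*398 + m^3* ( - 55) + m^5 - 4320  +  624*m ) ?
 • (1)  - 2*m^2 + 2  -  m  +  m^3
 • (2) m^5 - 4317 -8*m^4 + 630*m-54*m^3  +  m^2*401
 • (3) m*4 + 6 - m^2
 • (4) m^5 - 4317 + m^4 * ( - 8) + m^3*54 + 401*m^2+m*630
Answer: 2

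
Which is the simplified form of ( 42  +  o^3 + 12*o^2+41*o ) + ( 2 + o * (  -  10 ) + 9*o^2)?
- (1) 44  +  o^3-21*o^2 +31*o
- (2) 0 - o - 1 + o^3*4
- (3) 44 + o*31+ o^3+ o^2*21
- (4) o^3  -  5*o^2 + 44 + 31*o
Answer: 3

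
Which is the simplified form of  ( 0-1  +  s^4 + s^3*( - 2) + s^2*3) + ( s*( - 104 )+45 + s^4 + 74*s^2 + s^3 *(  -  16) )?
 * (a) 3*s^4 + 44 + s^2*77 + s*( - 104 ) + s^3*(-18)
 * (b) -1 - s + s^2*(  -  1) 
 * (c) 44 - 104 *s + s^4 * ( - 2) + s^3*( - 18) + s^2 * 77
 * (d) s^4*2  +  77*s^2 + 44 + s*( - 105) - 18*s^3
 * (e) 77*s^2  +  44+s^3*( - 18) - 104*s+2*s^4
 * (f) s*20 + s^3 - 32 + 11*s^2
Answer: e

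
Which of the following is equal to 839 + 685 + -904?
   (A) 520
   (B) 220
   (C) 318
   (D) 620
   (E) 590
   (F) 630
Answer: D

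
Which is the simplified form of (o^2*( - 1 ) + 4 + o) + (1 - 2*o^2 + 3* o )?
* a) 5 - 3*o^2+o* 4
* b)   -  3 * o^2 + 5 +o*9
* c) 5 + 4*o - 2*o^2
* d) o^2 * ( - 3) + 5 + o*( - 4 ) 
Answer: a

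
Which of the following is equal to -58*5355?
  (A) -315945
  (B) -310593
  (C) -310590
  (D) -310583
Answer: C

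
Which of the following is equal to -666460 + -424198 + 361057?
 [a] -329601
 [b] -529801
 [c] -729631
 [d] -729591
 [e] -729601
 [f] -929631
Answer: e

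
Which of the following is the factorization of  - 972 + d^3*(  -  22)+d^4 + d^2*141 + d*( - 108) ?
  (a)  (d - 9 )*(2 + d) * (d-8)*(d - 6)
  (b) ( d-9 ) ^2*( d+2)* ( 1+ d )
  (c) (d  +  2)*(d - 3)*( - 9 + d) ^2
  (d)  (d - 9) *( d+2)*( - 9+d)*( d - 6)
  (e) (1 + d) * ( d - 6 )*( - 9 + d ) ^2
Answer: d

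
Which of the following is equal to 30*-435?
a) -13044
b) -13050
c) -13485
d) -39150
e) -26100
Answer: b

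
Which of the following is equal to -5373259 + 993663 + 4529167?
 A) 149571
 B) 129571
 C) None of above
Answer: A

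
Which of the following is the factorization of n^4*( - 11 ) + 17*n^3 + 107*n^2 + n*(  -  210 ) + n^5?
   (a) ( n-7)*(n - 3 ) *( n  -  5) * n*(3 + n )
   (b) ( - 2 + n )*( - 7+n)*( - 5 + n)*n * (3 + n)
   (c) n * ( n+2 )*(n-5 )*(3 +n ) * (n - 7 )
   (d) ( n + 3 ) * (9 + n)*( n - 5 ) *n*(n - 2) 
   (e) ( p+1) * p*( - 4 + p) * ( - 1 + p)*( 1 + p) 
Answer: b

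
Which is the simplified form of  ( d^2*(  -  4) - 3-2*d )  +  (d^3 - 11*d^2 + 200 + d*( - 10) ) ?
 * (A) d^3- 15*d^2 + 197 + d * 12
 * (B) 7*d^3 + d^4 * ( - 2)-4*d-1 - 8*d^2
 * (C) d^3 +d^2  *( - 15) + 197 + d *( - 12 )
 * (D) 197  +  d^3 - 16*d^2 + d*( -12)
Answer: C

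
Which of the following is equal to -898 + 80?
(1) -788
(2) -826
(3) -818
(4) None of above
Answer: 3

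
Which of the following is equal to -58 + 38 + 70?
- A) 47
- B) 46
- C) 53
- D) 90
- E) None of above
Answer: E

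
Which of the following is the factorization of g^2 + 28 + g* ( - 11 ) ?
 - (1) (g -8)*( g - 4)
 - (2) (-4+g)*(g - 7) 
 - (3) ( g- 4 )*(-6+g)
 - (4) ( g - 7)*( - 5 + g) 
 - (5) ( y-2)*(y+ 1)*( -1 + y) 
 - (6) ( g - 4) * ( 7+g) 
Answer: 2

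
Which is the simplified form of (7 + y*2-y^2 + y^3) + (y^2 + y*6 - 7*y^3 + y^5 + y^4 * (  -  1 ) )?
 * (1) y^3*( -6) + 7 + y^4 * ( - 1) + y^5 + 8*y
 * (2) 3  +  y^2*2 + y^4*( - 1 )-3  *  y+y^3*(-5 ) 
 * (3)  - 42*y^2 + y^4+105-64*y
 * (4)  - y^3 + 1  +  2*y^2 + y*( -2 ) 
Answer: 1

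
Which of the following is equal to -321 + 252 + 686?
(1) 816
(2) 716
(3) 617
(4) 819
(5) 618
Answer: 3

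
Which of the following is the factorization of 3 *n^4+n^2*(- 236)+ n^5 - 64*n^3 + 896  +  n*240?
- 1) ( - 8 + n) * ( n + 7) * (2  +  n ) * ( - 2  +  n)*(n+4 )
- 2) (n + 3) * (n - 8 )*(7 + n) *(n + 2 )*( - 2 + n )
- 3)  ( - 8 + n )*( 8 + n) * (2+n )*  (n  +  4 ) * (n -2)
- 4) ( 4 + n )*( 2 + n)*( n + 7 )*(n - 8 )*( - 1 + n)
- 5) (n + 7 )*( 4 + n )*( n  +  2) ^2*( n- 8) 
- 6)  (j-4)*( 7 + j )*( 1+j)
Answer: 1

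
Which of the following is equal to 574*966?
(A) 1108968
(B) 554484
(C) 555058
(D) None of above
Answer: B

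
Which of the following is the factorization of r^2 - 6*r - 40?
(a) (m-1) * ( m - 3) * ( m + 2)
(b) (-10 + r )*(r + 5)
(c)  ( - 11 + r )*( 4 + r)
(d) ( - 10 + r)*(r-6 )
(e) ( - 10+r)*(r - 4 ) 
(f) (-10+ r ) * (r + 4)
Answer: f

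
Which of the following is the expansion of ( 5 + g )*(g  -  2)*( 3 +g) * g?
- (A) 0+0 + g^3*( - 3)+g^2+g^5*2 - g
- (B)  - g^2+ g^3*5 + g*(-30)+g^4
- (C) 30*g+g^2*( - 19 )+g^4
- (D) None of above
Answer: D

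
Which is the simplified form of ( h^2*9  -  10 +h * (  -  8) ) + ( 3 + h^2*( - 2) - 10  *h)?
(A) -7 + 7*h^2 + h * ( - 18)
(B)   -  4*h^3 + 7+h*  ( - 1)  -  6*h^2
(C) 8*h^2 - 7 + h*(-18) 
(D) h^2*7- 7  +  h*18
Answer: A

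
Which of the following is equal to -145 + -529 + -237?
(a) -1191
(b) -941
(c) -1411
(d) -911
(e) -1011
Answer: d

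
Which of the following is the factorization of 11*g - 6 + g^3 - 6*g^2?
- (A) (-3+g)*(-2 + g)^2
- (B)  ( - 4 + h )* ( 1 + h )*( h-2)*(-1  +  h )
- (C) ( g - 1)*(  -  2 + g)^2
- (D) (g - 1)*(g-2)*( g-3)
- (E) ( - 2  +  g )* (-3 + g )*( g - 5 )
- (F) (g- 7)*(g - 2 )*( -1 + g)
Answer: D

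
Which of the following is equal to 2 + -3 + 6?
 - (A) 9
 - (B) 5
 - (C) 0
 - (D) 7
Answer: B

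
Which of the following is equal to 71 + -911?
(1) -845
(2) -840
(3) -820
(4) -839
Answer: 2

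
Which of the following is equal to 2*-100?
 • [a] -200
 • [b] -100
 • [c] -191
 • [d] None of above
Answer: a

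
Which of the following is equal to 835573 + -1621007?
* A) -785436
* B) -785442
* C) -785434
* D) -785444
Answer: C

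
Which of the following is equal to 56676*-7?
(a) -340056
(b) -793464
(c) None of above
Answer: c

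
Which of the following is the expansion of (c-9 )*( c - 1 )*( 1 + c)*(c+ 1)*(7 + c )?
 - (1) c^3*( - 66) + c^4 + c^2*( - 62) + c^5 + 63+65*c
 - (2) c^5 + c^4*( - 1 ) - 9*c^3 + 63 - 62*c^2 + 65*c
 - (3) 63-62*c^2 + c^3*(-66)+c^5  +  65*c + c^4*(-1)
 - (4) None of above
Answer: 3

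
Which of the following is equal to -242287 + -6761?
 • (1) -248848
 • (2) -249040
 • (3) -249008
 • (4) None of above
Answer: 4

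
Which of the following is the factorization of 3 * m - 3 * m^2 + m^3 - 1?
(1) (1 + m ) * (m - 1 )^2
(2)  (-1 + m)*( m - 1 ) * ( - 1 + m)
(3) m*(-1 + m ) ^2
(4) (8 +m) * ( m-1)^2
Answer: 2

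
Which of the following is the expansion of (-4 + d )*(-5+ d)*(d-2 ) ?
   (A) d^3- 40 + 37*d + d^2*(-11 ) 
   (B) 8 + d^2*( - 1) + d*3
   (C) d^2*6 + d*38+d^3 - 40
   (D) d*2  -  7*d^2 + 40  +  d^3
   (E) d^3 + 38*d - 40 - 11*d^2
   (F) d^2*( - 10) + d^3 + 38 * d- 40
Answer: E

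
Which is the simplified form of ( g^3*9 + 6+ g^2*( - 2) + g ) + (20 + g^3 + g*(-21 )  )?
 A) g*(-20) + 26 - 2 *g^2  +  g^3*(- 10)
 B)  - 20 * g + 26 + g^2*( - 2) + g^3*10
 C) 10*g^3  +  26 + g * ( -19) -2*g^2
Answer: B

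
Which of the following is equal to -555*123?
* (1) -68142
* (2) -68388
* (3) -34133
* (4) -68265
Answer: 4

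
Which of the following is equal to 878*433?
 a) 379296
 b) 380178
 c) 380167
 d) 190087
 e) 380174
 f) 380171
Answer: e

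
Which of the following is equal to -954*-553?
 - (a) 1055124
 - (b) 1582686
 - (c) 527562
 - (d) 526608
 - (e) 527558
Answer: c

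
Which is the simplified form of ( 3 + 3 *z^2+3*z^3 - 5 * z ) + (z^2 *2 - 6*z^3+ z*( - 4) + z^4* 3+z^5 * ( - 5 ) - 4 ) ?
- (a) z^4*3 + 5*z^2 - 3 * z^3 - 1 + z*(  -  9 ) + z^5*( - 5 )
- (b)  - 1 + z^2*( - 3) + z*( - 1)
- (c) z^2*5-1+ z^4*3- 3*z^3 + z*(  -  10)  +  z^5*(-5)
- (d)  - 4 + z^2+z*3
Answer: a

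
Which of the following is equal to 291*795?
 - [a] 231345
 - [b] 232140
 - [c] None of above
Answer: a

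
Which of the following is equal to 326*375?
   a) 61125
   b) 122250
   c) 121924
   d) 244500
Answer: b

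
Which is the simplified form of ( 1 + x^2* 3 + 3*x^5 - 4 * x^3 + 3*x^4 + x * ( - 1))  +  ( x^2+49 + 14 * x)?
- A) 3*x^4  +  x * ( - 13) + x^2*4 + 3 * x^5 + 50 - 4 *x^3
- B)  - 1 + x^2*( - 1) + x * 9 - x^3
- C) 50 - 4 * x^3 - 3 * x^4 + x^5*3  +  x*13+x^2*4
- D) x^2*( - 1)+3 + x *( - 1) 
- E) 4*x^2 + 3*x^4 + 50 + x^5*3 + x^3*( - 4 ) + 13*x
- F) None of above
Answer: E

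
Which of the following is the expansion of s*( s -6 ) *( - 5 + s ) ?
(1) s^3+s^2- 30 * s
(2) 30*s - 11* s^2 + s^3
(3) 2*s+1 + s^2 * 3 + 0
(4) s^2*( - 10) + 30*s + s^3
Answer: 2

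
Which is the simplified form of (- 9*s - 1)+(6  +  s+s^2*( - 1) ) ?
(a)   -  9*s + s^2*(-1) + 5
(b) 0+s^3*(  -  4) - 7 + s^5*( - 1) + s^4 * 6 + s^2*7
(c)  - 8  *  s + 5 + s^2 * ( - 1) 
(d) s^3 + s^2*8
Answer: c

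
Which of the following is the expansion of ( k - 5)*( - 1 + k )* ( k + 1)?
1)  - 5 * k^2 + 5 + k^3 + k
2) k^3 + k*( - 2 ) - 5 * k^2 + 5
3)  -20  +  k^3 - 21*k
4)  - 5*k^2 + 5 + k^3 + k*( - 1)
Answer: 4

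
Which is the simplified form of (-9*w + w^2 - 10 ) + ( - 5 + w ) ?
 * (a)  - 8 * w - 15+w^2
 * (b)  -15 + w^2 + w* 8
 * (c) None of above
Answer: a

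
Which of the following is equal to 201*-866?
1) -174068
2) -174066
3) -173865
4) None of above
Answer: 2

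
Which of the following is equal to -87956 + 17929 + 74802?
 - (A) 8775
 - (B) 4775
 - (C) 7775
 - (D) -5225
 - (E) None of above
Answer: B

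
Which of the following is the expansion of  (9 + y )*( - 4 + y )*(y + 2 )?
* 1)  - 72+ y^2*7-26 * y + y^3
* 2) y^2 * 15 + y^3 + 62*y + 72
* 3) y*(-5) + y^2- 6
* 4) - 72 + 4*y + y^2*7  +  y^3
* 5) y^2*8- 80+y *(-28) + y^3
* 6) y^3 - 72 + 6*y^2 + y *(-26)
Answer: 1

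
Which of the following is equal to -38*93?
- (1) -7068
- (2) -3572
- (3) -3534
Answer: 3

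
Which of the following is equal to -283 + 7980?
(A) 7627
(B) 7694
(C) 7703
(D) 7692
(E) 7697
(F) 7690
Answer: E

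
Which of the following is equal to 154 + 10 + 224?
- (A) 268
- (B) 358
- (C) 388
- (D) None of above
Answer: C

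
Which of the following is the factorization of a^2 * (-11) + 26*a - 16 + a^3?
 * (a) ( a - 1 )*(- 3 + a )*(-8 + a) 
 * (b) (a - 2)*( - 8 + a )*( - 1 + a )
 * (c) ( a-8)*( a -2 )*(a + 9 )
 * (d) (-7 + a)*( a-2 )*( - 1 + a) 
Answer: b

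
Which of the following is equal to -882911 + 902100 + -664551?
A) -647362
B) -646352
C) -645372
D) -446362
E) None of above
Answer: E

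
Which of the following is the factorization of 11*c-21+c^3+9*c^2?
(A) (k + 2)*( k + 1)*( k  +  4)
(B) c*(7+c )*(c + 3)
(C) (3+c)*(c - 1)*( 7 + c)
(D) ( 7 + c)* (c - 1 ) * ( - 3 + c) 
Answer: C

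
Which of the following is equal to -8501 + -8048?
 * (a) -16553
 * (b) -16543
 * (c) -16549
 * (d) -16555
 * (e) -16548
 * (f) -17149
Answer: c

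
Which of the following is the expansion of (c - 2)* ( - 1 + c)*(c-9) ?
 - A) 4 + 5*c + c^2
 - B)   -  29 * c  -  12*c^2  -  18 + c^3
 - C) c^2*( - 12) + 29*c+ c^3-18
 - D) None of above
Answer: C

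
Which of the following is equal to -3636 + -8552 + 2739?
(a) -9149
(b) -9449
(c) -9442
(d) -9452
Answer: b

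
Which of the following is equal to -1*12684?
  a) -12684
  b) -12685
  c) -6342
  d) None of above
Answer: a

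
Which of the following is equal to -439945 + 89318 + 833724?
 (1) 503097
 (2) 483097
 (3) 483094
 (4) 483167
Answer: 2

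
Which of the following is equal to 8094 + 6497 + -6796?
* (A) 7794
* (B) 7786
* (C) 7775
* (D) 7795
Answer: D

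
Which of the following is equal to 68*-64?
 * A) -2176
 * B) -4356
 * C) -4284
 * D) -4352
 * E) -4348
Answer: D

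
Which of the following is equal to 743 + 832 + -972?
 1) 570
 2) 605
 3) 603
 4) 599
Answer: 3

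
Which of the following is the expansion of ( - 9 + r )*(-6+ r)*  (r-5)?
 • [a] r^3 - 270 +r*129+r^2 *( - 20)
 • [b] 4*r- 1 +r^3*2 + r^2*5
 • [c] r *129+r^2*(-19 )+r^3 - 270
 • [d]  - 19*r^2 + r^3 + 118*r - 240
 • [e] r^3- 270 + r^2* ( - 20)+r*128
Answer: a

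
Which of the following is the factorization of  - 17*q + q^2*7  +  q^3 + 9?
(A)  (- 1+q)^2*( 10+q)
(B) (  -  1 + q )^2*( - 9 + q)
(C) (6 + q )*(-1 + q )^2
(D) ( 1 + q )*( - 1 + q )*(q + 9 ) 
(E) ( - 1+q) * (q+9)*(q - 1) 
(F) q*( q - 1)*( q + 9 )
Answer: E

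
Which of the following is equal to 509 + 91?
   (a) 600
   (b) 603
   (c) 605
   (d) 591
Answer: a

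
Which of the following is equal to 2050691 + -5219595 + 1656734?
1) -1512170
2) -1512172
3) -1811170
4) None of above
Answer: 1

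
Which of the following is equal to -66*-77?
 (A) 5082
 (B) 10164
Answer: A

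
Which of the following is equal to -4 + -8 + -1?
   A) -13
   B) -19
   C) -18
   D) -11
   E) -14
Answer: A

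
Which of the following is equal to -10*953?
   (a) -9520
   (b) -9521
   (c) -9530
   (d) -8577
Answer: c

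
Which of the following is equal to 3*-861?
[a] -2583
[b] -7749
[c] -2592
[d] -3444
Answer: a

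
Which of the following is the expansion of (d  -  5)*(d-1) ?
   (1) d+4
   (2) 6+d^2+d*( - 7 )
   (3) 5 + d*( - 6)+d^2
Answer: 3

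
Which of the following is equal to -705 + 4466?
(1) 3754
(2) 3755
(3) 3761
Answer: 3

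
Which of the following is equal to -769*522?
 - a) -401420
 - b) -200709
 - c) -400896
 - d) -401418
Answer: d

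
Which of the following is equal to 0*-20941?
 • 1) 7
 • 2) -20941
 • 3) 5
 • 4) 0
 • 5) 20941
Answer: 4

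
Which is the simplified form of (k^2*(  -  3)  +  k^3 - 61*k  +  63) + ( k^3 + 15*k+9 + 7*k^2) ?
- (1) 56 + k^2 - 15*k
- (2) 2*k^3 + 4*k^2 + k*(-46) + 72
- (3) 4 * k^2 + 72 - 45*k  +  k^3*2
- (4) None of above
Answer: 2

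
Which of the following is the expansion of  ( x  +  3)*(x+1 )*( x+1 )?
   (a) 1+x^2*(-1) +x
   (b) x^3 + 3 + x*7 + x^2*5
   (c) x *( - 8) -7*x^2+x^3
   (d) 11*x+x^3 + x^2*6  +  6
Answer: b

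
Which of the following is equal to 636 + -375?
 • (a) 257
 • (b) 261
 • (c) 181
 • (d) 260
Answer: b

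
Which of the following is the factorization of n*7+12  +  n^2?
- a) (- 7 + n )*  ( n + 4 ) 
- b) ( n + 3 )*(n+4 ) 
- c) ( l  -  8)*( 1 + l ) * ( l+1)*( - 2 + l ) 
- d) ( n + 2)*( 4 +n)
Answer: b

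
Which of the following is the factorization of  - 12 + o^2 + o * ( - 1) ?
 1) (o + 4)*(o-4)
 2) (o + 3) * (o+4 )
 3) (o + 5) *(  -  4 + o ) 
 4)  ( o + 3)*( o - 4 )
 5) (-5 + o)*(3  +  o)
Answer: 4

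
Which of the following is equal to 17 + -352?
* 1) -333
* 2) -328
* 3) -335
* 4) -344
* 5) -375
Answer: 3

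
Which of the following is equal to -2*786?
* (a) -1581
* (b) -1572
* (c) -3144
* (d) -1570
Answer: b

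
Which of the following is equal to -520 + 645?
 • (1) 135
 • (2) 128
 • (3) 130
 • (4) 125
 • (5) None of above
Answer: 4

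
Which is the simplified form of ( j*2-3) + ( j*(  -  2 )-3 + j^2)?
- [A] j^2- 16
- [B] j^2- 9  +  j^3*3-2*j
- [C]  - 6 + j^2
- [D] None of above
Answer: C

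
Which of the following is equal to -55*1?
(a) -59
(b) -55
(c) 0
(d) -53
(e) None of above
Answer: b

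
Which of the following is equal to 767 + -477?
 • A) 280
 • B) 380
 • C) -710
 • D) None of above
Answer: D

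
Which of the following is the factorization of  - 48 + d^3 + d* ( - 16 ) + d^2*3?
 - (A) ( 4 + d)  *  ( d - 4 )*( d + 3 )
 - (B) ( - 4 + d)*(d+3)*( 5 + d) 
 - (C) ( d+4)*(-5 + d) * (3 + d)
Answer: A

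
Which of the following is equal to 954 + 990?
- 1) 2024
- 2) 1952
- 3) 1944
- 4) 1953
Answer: 3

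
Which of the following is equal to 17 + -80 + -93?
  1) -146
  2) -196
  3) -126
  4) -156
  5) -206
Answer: 4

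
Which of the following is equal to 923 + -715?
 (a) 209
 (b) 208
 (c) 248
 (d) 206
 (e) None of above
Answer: b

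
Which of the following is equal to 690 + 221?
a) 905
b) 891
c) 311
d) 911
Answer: d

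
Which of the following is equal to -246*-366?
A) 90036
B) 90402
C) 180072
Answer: A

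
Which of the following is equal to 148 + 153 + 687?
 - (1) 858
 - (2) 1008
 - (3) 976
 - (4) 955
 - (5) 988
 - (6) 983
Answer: 5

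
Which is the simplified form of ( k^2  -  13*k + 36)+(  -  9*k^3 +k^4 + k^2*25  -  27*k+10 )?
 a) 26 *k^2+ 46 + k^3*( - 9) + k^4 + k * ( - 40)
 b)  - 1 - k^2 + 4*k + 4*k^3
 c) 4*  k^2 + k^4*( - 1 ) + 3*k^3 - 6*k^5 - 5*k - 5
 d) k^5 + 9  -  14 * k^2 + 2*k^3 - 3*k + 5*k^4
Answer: a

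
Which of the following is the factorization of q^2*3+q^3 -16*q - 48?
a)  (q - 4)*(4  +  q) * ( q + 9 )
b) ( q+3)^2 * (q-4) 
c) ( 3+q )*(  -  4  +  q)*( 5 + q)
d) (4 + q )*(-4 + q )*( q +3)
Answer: d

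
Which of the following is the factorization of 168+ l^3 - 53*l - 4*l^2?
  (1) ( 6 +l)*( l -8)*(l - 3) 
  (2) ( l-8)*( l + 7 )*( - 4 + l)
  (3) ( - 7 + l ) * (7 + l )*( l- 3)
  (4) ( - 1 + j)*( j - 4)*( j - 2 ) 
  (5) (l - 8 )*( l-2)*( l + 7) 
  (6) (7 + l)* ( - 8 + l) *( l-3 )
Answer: 6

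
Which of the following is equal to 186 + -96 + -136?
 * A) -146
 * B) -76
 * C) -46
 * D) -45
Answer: C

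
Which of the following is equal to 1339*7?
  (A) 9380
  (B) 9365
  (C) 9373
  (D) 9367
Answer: C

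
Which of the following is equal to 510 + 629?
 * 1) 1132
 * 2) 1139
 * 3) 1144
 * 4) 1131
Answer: 2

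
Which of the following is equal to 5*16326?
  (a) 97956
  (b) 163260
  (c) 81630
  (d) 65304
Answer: c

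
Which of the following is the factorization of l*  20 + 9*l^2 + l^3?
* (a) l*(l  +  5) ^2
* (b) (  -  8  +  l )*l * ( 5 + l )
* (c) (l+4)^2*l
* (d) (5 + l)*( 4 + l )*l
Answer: d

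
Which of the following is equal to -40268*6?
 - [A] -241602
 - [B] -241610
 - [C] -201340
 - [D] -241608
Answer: D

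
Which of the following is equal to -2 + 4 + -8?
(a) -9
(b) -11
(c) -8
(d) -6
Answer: d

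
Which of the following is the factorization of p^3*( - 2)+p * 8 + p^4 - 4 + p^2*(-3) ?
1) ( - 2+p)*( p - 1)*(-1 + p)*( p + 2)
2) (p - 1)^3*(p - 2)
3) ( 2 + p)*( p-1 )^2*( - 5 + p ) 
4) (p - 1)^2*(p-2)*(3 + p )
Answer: 1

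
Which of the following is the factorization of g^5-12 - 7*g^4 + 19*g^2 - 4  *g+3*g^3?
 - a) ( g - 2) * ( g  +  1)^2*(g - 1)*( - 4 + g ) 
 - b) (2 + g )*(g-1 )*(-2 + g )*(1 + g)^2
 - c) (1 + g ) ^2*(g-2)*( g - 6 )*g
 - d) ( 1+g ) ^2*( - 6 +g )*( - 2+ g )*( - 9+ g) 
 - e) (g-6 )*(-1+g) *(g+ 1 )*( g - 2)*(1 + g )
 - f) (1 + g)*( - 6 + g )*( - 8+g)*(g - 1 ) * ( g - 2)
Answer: e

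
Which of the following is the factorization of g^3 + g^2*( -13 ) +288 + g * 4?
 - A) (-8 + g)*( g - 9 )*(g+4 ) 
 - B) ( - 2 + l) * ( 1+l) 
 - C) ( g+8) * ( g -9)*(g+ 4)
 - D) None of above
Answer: A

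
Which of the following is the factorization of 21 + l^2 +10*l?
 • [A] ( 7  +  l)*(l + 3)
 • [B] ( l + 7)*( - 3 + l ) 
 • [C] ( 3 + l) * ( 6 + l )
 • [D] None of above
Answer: A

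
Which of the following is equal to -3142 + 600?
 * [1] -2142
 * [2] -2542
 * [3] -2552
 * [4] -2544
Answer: 2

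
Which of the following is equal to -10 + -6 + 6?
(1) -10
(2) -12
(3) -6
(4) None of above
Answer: 1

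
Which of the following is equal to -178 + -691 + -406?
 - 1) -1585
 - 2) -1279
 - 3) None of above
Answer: 3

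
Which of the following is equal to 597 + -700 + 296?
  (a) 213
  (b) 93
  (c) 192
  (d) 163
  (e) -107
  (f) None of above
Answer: f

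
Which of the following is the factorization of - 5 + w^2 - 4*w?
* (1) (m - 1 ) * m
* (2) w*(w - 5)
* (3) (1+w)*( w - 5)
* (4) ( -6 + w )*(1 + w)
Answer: 3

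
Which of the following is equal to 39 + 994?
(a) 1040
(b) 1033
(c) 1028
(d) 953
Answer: b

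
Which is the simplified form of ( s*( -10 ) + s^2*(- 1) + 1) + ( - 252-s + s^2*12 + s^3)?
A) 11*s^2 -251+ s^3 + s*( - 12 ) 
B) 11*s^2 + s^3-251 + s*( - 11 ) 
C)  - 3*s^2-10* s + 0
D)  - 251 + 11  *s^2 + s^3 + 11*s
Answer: B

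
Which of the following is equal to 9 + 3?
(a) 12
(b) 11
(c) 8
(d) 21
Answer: a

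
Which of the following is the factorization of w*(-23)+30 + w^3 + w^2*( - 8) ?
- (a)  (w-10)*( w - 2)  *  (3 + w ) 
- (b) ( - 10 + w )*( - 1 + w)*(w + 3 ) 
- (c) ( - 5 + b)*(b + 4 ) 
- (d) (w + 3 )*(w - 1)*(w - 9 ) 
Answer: b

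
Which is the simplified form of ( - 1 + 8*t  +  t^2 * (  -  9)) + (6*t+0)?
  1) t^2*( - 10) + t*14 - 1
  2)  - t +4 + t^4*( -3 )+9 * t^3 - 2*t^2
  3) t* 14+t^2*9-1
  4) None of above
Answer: 4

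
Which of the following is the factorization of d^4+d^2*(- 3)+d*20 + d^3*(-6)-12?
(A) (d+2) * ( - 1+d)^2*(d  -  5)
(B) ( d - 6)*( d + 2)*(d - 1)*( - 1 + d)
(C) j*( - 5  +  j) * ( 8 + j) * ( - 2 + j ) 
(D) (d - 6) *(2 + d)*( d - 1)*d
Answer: B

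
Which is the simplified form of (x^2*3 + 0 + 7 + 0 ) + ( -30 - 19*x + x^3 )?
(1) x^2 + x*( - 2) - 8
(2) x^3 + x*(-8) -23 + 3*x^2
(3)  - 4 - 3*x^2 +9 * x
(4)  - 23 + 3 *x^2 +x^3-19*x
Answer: 4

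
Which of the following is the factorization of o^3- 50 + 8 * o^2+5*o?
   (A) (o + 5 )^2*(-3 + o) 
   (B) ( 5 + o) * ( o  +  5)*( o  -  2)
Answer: B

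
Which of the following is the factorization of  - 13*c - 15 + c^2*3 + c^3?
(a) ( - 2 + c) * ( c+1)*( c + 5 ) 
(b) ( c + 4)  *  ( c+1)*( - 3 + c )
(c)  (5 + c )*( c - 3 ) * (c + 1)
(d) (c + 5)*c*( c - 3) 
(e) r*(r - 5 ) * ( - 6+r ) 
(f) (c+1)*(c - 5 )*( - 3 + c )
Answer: c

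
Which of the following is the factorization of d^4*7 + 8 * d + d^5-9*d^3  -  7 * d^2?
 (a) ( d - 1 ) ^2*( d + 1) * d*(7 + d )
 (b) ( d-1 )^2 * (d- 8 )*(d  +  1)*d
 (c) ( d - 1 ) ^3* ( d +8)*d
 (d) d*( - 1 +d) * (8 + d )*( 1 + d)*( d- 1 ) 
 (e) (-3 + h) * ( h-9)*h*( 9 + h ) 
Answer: d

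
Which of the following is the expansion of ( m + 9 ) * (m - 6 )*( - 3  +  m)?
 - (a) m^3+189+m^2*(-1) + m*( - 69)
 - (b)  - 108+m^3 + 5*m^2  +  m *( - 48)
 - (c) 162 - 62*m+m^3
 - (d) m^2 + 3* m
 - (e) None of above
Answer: e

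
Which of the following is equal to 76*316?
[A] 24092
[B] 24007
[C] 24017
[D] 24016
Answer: D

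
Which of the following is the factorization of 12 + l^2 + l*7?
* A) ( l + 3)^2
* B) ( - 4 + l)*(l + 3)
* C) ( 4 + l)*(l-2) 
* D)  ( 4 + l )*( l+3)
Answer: D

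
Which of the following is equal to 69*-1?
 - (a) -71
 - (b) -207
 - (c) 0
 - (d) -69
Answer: d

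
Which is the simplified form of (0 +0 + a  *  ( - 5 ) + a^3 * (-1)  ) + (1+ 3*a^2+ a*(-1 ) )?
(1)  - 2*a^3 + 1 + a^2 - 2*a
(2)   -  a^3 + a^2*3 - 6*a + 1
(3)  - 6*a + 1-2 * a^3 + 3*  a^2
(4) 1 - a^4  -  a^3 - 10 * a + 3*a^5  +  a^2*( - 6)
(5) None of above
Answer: 2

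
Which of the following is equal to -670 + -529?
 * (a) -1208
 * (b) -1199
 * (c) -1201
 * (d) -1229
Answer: b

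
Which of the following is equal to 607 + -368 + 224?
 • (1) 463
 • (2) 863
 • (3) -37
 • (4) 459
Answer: 1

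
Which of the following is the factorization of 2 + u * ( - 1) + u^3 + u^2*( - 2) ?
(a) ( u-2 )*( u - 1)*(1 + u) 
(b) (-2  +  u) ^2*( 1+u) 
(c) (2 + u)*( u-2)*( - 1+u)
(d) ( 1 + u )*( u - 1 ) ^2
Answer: a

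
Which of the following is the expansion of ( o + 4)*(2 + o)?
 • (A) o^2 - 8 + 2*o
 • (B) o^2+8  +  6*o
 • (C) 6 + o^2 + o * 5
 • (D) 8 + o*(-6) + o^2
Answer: B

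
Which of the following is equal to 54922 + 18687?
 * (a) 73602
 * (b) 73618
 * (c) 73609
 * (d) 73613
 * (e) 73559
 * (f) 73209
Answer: c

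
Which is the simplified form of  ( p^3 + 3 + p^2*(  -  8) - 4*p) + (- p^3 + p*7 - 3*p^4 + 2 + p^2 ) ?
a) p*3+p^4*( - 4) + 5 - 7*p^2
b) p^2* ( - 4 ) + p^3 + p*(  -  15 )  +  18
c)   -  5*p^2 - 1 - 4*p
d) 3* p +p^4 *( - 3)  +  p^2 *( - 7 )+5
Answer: d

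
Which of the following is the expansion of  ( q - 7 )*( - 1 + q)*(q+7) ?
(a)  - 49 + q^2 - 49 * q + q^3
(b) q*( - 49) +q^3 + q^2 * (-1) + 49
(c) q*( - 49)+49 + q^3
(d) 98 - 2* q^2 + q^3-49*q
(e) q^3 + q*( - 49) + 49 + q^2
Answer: b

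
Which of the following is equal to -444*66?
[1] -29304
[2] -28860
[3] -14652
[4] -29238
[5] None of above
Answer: 1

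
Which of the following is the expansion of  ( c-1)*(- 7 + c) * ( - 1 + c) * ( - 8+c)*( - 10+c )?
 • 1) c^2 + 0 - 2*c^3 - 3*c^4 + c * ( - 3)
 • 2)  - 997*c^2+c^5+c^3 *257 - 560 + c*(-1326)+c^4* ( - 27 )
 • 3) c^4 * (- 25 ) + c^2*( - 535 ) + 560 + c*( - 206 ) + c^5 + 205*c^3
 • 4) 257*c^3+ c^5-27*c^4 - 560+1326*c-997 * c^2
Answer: 4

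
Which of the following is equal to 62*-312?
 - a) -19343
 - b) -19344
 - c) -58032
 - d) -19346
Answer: b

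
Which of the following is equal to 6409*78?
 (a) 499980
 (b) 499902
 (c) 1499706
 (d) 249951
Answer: b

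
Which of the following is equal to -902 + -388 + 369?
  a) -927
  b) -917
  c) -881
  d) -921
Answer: d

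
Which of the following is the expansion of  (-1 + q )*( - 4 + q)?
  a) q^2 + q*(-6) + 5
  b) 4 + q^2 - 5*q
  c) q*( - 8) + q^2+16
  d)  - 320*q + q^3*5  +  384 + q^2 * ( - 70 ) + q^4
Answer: b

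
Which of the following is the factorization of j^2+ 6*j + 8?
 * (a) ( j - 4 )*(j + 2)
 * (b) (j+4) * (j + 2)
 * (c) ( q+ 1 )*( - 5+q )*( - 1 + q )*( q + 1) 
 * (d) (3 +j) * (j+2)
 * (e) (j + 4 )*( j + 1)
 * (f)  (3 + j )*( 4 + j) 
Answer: b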